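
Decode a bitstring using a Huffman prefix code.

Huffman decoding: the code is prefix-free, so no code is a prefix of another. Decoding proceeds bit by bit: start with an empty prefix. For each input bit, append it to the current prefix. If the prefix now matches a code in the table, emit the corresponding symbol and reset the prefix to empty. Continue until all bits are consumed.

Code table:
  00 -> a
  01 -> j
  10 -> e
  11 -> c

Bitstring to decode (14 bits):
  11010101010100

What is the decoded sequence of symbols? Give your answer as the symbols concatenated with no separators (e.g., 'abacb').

Answer: cjjjjja

Derivation:
Bit 0: prefix='1' (no match yet)
Bit 1: prefix='11' -> emit 'c', reset
Bit 2: prefix='0' (no match yet)
Bit 3: prefix='01' -> emit 'j', reset
Bit 4: prefix='0' (no match yet)
Bit 5: prefix='01' -> emit 'j', reset
Bit 6: prefix='0' (no match yet)
Bit 7: prefix='01' -> emit 'j', reset
Bit 8: prefix='0' (no match yet)
Bit 9: prefix='01' -> emit 'j', reset
Bit 10: prefix='0' (no match yet)
Bit 11: prefix='01' -> emit 'j', reset
Bit 12: prefix='0' (no match yet)
Bit 13: prefix='00' -> emit 'a', reset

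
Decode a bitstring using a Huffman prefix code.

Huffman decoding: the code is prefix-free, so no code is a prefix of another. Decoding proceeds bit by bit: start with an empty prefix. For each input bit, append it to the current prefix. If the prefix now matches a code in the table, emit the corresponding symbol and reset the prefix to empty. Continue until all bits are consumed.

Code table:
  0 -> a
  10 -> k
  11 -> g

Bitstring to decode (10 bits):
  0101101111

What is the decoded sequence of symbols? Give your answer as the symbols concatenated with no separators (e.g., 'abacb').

Bit 0: prefix='0' -> emit 'a', reset
Bit 1: prefix='1' (no match yet)
Bit 2: prefix='10' -> emit 'k', reset
Bit 3: prefix='1' (no match yet)
Bit 4: prefix='11' -> emit 'g', reset
Bit 5: prefix='0' -> emit 'a', reset
Bit 6: prefix='1' (no match yet)
Bit 7: prefix='11' -> emit 'g', reset
Bit 8: prefix='1' (no match yet)
Bit 9: prefix='11' -> emit 'g', reset

Answer: akgagg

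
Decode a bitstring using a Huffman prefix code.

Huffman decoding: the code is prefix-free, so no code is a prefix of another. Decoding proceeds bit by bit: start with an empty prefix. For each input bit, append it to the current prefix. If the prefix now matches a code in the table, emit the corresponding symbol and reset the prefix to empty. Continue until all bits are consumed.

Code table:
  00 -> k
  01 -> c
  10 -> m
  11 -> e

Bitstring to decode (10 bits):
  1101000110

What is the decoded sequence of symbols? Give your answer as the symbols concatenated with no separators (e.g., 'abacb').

Bit 0: prefix='1' (no match yet)
Bit 1: prefix='11' -> emit 'e', reset
Bit 2: prefix='0' (no match yet)
Bit 3: prefix='01' -> emit 'c', reset
Bit 4: prefix='0' (no match yet)
Bit 5: prefix='00' -> emit 'k', reset
Bit 6: prefix='0' (no match yet)
Bit 7: prefix='01' -> emit 'c', reset
Bit 8: prefix='1' (no match yet)
Bit 9: prefix='10' -> emit 'm', reset

Answer: eckcm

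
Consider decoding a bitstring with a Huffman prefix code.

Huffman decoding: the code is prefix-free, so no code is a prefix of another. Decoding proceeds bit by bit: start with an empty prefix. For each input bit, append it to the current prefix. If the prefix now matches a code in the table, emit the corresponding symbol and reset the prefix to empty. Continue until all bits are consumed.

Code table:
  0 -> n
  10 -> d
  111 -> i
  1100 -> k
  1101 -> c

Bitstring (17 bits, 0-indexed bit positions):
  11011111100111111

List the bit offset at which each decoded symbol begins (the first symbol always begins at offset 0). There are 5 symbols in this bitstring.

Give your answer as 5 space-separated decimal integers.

Bit 0: prefix='1' (no match yet)
Bit 1: prefix='11' (no match yet)
Bit 2: prefix='110' (no match yet)
Bit 3: prefix='1101' -> emit 'c', reset
Bit 4: prefix='1' (no match yet)
Bit 5: prefix='11' (no match yet)
Bit 6: prefix='111' -> emit 'i', reset
Bit 7: prefix='1' (no match yet)
Bit 8: prefix='11' (no match yet)
Bit 9: prefix='110' (no match yet)
Bit 10: prefix='1100' -> emit 'k', reset
Bit 11: prefix='1' (no match yet)
Bit 12: prefix='11' (no match yet)
Bit 13: prefix='111' -> emit 'i', reset
Bit 14: prefix='1' (no match yet)
Bit 15: prefix='11' (no match yet)
Bit 16: prefix='111' -> emit 'i', reset

Answer: 0 4 7 11 14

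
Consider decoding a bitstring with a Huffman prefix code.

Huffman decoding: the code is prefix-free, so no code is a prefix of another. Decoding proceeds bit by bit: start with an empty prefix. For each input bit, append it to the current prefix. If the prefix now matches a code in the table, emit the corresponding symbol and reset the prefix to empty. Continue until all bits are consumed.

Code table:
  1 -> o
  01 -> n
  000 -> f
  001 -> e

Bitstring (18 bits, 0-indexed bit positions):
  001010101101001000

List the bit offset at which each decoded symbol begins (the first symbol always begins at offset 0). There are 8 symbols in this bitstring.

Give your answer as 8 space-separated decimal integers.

Bit 0: prefix='0' (no match yet)
Bit 1: prefix='00' (no match yet)
Bit 2: prefix='001' -> emit 'e', reset
Bit 3: prefix='0' (no match yet)
Bit 4: prefix='01' -> emit 'n', reset
Bit 5: prefix='0' (no match yet)
Bit 6: prefix='01' -> emit 'n', reset
Bit 7: prefix='0' (no match yet)
Bit 8: prefix='01' -> emit 'n', reset
Bit 9: prefix='1' -> emit 'o', reset
Bit 10: prefix='0' (no match yet)
Bit 11: prefix='01' -> emit 'n', reset
Bit 12: prefix='0' (no match yet)
Bit 13: prefix='00' (no match yet)
Bit 14: prefix='001' -> emit 'e', reset
Bit 15: prefix='0' (no match yet)
Bit 16: prefix='00' (no match yet)
Bit 17: prefix='000' -> emit 'f', reset

Answer: 0 3 5 7 9 10 12 15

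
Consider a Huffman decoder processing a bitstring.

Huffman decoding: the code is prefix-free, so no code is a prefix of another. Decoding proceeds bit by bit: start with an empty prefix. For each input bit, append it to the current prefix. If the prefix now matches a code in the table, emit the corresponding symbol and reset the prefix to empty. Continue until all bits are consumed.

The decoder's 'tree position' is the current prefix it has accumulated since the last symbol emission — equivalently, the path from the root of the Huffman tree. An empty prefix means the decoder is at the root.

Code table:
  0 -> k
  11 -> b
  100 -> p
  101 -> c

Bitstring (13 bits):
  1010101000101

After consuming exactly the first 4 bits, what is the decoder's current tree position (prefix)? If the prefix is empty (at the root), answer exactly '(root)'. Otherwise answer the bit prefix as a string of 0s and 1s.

Bit 0: prefix='1' (no match yet)
Bit 1: prefix='10' (no match yet)
Bit 2: prefix='101' -> emit 'c', reset
Bit 3: prefix='0' -> emit 'k', reset

Answer: (root)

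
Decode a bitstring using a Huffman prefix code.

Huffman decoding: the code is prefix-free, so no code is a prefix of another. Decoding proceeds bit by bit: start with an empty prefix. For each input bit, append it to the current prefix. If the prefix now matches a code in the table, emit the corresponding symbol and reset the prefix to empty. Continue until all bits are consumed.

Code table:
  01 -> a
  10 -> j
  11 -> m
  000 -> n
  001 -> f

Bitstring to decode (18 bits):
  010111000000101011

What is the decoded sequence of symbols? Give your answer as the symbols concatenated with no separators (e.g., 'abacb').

Bit 0: prefix='0' (no match yet)
Bit 1: prefix='01' -> emit 'a', reset
Bit 2: prefix='0' (no match yet)
Bit 3: prefix='01' -> emit 'a', reset
Bit 4: prefix='1' (no match yet)
Bit 5: prefix='11' -> emit 'm', reset
Bit 6: prefix='0' (no match yet)
Bit 7: prefix='00' (no match yet)
Bit 8: prefix='000' -> emit 'n', reset
Bit 9: prefix='0' (no match yet)
Bit 10: prefix='00' (no match yet)
Bit 11: prefix='000' -> emit 'n', reset
Bit 12: prefix='1' (no match yet)
Bit 13: prefix='10' -> emit 'j', reset
Bit 14: prefix='1' (no match yet)
Bit 15: prefix='10' -> emit 'j', reset
Bit 16: prefix='1' (no match yet)
Bit 17: prefix='11' -> emit 'm', reset

Answer: aamnnjjm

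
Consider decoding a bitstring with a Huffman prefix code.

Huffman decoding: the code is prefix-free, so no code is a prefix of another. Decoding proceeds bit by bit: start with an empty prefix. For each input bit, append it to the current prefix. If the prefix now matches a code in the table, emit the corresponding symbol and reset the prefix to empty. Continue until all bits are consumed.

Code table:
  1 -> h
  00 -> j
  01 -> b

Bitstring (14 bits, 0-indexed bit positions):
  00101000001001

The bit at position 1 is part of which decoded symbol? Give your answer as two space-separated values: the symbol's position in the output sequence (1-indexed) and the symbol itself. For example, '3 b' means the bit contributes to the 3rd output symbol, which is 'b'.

Bit 0: prefix='0' (no match yet)
Bit 1: prefix='00' -> emit 'j', reset
Bit 2: prefix='1' -> emit 'h', reset
Bit 3: prefix='0' (no match yet)
Bit 4: prefix='01' -> emit 'b', reset
Bit 5: prefix='0' (no match yet)

Answer: 1 j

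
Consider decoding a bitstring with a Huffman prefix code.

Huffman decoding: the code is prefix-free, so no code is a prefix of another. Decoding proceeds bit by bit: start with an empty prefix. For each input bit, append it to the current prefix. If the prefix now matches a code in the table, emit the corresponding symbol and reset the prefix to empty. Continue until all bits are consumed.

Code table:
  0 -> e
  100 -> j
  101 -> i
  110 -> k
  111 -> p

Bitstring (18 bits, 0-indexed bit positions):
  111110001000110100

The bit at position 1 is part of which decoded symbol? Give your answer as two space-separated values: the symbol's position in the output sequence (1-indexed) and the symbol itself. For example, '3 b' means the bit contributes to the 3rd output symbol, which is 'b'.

Bit 0: prefix='1' (no match yet)
Bit 1: prefix='11' (no match yet)
Bit 2: prefix='111' -> emit 'p', reset
Bit 3: prefix='1' (no match yet)
Bit 4: prefix='11' (no match yet)
Bit 5: prefix='110' -> emit 'k', reset

Answer: 1 p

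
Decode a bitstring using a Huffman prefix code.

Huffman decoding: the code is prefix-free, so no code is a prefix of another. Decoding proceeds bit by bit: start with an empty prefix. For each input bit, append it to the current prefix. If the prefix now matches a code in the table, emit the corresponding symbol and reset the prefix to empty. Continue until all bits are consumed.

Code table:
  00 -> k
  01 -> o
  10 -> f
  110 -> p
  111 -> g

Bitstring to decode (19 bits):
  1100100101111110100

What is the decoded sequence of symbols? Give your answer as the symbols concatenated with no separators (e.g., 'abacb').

Bit 0: prefix='1' (no match yet)
Bit 1: prefix='11' (no match yet)
Bit 2: prefix='110' -> emit 'p', reset
Bit 3: prefix='0' (no match yet)
Bit 4: prefix='01' -> emit 'o', reset
Bit 5: prefix='0' (no match yet)
Bit 6: prefix='00' -> emit 'k', reset
Bit 7: prefix='1' (no match yet)
Bit 8: prefix='10' -> emit 'f', reset
Bit 9: prefix='1' (no match yet)
Bit 10: prefix='11' (no match yet)
Bit 11: prefix='111' -> emit 'g', reset
Bit 12: prefix='1' (no match yet)
Bit 13: prefix='11' (no match yet)
Bit 14: prefix='111' -> emit 'g', reset
Bit 15: prefix='0' (no match yet)
Bit 16: prefix='01' -> emit 'o', reset
Bit 17: prefix='0' (no match yet)
Bit 18: prefix='00' -> emit 'k', reset

Answer: pokfggok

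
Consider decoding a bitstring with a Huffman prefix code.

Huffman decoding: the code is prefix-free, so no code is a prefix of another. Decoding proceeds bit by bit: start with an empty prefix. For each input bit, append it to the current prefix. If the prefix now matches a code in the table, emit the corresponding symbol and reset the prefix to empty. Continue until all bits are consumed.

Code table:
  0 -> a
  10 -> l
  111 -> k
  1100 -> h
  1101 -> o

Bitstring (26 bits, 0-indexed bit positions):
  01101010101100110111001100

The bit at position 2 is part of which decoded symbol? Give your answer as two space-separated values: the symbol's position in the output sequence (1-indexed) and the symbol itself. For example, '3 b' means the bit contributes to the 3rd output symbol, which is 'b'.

Bit 0: prefix='0' -> emit 'a', reset
Bit 1: prefix='1' (no match yet)
Bit 2: prefix='11' (no match yet)
Bit 3: prefix='110' (no match yet)
Bit 4: prefix='1101' -> emit 'o', reset
Bit 5: prefix='0' -> emit 'a', reset
Bit 6: prefix='1' (no match yet)

Answer: 2 o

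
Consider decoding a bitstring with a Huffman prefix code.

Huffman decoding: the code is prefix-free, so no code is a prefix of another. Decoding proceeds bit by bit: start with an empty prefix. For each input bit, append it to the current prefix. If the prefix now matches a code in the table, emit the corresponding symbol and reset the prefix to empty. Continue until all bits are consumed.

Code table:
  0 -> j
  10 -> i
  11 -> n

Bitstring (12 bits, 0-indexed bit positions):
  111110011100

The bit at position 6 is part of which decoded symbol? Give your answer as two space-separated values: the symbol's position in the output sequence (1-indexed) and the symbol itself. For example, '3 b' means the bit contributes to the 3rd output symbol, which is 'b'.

Bit 0: prefix='1' (no match yet)
Bit 1: prefix='11' -> emit 'n', reset
Bit 2: prefix='1' (no match yet)
Bit 3: prefix='11' -> emit 'n', reset
Bit 4: prefix='1' (no match yet)
Bit 5: prefix='10' -> emit 'i', reset
Bit 6: prefix='0' -> emit 'j', reset
Bit 7: prefix='1' (no match yet)
Bit 8: prefix='11' -> emit 'n', reset
Bit 9: prefix='1' (no match yet)
Bit 10: prefix='10' -> emit 'i', reset

Answer: 4 j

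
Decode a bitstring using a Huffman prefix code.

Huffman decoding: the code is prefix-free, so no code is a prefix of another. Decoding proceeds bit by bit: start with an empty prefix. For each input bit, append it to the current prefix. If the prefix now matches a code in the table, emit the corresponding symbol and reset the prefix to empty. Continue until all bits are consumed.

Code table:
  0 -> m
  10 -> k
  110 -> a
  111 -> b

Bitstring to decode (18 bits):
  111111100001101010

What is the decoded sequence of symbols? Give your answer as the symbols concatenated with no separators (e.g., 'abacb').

Answer: bbkmmmakk

Derivation:
Bit 0: prefix='1' (no match yet)
Bit 1: prefix='11' (no match yet)
Bit 2: prefix='111' -> emit 'b', reset
Bit 3: prefix='1' (no match yet)
Bit 4: prefix='11' (no match yet)
Bit 5: prefix='111' -> emit 'b', reset
Bit 6: prefix='1' (no match yet)
Bit 7: prefix='10' -> emit 'k', reset
Bit 8: prefix='0' -> emit 'm', reset
Bit 9: prefix='0' -> emit 'm', reset
Bit 10: prefix='0' -> emit 'm', reset
Bit 11: prefix='1' (no match yet)
Bit 12: prefix='11' (no match yet)
Bit 13: prefix='110' -> emit 'a', reset
Bit 14: prefix='1' (no match yet)
Bit 15: prefix='10' -> emit 'k', reset
Bit 16: prefix='1' (no match yet)
Bit 17: prefix='10' -> emit 'k', reset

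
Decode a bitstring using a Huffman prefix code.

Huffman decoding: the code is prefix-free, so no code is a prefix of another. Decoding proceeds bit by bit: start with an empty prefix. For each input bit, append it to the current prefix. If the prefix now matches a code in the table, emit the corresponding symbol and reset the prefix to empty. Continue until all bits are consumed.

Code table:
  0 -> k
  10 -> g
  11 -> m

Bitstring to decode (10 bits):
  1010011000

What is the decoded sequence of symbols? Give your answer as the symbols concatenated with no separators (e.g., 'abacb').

Bit 0: prefix='1' (no match yet)
Bit 1: prefix='10' -> emit 'g', reset
Bit 2: prefix='1' (no match yet)
Bit 3: prefix='10' -> emit 'g', reset
Bit 4: prefix='0' -> emit 'k', reset
Bit 5: prefix='1' (no match yet)
Bit 6: prefix='11' -> emit 'm', reset
Bit 7: prefix='0' -> emit 'k', reset
Bit 8: prefix='0' -> emit 'k', reset
Bit 9: prefix='0' -> emit 'k', reset

Answer: ggkmkkk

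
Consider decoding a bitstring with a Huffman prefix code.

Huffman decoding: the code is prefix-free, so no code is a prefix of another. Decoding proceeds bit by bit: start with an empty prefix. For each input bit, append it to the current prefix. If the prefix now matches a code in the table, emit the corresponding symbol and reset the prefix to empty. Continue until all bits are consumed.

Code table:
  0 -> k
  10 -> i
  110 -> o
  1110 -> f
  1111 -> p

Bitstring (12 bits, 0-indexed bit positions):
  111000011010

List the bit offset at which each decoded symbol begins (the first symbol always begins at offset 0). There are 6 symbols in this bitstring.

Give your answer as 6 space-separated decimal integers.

Answer: 0 4 5 6 7 10

Derivation:
Bit 0: prefix='1' (no match yet)
Bit 1: prefix='11' (no match yet)
Bit 2: prefix='111' (no match yet)
Bit 3: prefix='1110' -> emit 'f', reset
Bit 4: prefix='0' -> emit 'k', reset
Bit 5: prefix='0' -> emit 'k', reset
Bit 6: prefix='0' -> emit 'k', reset
Bit 7: prefix='1' (no match yet)
Bit 8: prefix='11' (no match yet)
Bit 9: prefix='110' -> emit 'o', reset
Bit 10: prefix='1' (no match yet)
Bit 11: prefix='10' -> emit 'i', reset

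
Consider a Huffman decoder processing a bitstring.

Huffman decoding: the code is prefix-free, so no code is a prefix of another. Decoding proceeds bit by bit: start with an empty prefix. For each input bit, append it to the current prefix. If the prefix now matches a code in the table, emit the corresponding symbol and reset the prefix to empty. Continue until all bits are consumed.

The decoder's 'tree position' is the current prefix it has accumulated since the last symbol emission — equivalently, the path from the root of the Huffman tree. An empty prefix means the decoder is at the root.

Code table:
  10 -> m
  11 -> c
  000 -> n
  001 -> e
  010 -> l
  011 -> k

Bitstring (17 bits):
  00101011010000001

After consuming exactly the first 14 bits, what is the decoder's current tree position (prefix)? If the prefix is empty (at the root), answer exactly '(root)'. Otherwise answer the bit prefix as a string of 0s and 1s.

Answer: (root)

Derivation:
Bit 0: prefix='0' (no match yet)
Bit 1: prefix='00' (no match yet)
Bit 2: prefix='001' -> emit 'e', reset
Bit 3: prefix='0' (no match yet)
Bit 4: prefix='01' (no match yet)
Bit 5: prefix='010' -> emit 'l', reset
Bit 6: prefix='1' (no match yet)
Bit 7: prefix='11' -> emit 'c', reset
Bit 8: prefix='0' (no match yet)
Bit 9: prefix='01' (no match yet)
Bit 10: prefix='010' -> emit 'l', reset
Bit 11: prefix='0' (no match yet)
Bit 12: prefix='00' (no match yet)
Bit 13: prefix='000' -> emit 'n', reset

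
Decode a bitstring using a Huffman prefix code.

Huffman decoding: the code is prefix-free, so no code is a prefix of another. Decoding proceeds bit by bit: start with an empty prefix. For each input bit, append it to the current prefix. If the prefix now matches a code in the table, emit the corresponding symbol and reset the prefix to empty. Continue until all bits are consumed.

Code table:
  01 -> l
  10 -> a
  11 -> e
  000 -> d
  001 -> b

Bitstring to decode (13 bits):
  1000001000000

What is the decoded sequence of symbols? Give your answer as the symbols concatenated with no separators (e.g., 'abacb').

Answer: adldd

Derivation:
Bit 0: prefix='1' (no match yet)
Bit 1: prefix='10' -> emit 'a', reset
Bit 2: prefix='0' (no match yet)
Bit 3: prefix='00' (no match yet)
Bit 4: prefix='000' -> emit 'd', reset
Bit 5: prefix='0' (no match yet)
Bit 6: prefix='01' -> emit 'l', reset
Bit 7: prefix='0' (no match yet)
Bit 8: prefix='00' (no match yet)
Bit 9: prefix='000' -> emit 'd', reset
Bit 10: prefix='0' (no match yet)
Bit 11: prefix='00' (no match yet)
Bit 12: prefix='000' -> emit 'd', reset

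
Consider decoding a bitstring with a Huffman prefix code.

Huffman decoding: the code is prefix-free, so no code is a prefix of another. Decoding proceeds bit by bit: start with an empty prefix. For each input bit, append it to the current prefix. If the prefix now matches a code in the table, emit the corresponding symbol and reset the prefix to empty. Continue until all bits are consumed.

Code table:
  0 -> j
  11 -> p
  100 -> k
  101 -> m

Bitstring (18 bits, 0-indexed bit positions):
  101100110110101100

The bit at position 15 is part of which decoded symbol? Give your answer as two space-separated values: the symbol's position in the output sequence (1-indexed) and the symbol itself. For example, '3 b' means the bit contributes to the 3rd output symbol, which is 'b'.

Answer: 8 k

Derivation:
Bit 0: prefix='1' (no match yet)
Bit 1: prefix='10' (no match yet)
Bit 2: prefix='101' -> emit 'm', reset
Bit 3: prefix='1' (no match yet)
Bit 4: prefix='10' (no match yet)
Bit 5: prefix='100' -> emit 'k', reset
Bit 6: prefix='1' (no match yet)
Bit 7: prefix='11' -> emit 'p', reset
Bit 8: prefix='0' -> emit 'j', reset
Bit 9: prefix='1' (no match yet)
Bit 10: prefix='11' -> emit 'p', reset
Bit 11: prefix='0' -> emit 'j', reset
Bit 12: prefix='1' (no match yet)
Bit 13: prefix='10' (no match yet)
Bit 14: prefix='101' -> emit 'm', reset
Bit 15: prefix='1' (no match yet)
Bit 16: prefix='10' (no match yet)
Bit 17: prefix='100' -> emit 'k', reset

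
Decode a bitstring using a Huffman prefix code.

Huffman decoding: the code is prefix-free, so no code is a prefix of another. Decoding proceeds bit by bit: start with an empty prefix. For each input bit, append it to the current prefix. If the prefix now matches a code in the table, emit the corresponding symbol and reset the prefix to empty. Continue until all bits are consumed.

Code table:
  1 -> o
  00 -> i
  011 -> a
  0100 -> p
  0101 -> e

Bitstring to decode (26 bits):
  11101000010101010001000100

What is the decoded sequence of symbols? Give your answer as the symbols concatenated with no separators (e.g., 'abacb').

Answer: ooopioeppp

Derivation:
Bit 0: prefix='1' -> emit 'o', reset
Bit 1: prefix='1' -> emit 'o', reset
Bit 2: prefix='1' -> emit 'o', reset
Bit 3: prefix='0' (no match yet)
Bit 4: prefix='01' (no match yet)
Bit 5: prefix='010' (no match yet)
Bit 6: prefix='0100' -> emit 'p', reset
Bit 7: prefix='0' (no match yet)
Bit 8: prefix='00' -> emit 'i', reset
Bit 9: prefix='1' -> emit 'o', reset
Bit 10: prefix='0' (no match yet)
Bit 11: prefix='01' (no match yet)
Bit 12: prefix='010' (no match yet)
Bit 13: prefix='0101' -> emit 'e', reset
Bit 14: prefix='0' (no match yet)
Bit 15: prefix='01' (no match yet)
Bit 16: prefix='010' (no match yet)
Bit 17: prefix='0100' -> emit 'p', reset
Bit 18: prefix='0' (no match yet)
Bit 19: prefix='01' (no match yet)
Bit 20: prefix='010' (no match yet)
Bit 21: prefix='0100' -> emit 'p', reset
Bit 22: prefix='0' (no match yet)
Bit 23: prefix='01' (no match yet)
Bit 24: prefix='010' (no match yet)
Bit 25: prefix='0100' -> emit 'p', reset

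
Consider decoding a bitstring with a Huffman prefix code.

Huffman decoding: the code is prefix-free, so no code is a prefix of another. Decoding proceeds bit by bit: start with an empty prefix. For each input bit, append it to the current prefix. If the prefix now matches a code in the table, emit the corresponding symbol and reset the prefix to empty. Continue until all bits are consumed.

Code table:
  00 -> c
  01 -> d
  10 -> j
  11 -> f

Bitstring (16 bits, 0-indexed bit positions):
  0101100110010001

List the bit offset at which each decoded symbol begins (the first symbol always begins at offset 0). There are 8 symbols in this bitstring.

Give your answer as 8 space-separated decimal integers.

Answer: 0 2 4 6 8 10 12 14

Derivation:
Bit 0: prefix='0' (no match yet)
Bit 1: prefix='01' -> emit 'd', reset
Bit 2: prefix='0' (no match yet)
Bit 3: prefix='01' -> emit 'd', reset
Bit 4: prefix='1' (no match yet)
Bit 5: prefix='10' -> emit 'j', reset
Bit 6: prefix='0' (no match yet)
Bit 7: prefix='01' -> emit 'd', reset
Bit 8: prefix='1' (no match yet)
Bit 9: prefix='10' -> emit 'j', reset
Bit 10: prefix='0' (no match yet)
Bit 11: prefix='01' -> emit 'd', reset
Bit 12: prefix='0' (no match yet)
Bit 13: prefix='00' -> emit 'c', reset
Bit 14: prefix='0' (no match yet)
Bit 15: prefix='01' -> emit 'd', reset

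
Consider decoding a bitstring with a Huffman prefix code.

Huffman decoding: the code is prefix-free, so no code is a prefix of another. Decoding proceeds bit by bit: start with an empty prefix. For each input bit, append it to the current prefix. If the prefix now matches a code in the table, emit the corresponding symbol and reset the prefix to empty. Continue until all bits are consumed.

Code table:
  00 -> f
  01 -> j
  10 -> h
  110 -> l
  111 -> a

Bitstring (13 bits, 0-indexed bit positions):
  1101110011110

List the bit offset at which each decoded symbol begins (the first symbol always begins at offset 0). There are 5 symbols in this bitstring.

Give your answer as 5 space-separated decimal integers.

Answer: 0 3 6 8 11

Derivation:
Bit 0: prefix='1' (no match yet)
Bit 1: prefix='11' (no match yet)
Bit 2: prefix='110' -> emit 'l', reset
Bit 3: prefix='1' (no match yet)
Bit 4: prefix='11' (no match yet)
Bit 5: prefix='111' -> emit 'a', reset
Bit 6: prefix='0' (no match yet)
Bit 7: prefix='00' -> emit 'f', reset
Bit 8: prefix='1' (no match yet)
Bit 9: prefix='11' (no match yet)
Bit 10: prefix='111' -> emit 'a', reset
Bit 11: prefix='1' (no match yet)
Bit 12: prefix='10' -> emit 'h', reset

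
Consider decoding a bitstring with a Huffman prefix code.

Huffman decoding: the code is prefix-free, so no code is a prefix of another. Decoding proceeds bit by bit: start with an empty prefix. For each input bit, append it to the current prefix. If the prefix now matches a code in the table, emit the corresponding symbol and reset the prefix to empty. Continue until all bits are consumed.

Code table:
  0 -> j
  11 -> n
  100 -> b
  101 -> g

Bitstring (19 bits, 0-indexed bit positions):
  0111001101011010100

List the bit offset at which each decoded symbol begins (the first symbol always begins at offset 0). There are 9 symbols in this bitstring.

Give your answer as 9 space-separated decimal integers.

Answer: 0 1 3 6 8 9 12 15 16

Derivation:
Bit 0: prefix='0' -> emit 'j', reset
Bit 1: prefix='1' (no match yet)
Bit 2: prefix='11' -> emit 'n', reset
Bit 3: prefix='1' (no match yet)
Bit 4: prefix='10' (no match yet)
Bit 5: prefix='100' -> emit 'b', reset
Bit 6: prefix='1' (no match yet)
Bit 7: prefix='11' -> emit 'n', reset
Bit 8: prefix='0' -> emit 'j', reset
Bit 9: prefix='1' (no match yet)
Bit 10: prefix='10' (no match yet)
Bit 11: prefix='101' -> emit 'g', reset
Bit 12: prefix='1' (no match yet)
Bit 13: prefix='10' (no match yet)
Bit 14: prefix='101' -> emit 'g', reset
Bit 15: prefix='0' -> emit 'j', reset
Bit 16: prefix='1' (no match yet)
Bit 17: prefix='10' (no match yet)
Bit 18: prefix='100' -> emit 'b', reset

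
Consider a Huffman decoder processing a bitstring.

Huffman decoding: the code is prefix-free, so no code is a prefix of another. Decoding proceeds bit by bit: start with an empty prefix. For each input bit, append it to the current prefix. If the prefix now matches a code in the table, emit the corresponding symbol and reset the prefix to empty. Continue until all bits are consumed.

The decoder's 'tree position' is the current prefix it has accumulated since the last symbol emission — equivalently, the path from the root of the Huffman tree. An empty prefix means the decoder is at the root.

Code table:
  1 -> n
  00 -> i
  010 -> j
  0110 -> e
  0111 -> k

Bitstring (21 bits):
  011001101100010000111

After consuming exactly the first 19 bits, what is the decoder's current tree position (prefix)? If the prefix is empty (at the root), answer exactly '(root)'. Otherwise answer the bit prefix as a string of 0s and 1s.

Answer: 01

Derivation:
Bit 0: prefix='0' (no match yet)
Bit 1: prefix='01' (no match yet)
Bit 2: prefix='011' (no match yet)
Bit 3: prefix='0110' -> emit 'e', reset
Bit 4: prefix='0' (no match yet)
Bit 5: prefix='01' (no match yet)
Bit 6: prefix='011' (no match yet)
Bit 7: prefix='0110' -> emit 'e', reset
Bit 8: prefix='1' -> emit 'n', reset
Bit 9: prefix='1' -> emit 'n', reset
Bit 10: prefix='0' (no match yet)
Bit 11: prefix='00' -> emit 'i', reset
Bit 12: prefix='0' (no match yet)
Bit 13: prefix='01' (no match yet)
Bit 14: prefix='010' -> emit 'j', reset
Bit 15: prefix='0' (no match yet)
Bit 16: prefix='00' -> emit 'i', reset
Bit 17: prefix='0' (no match yet)
Bit 18: prefix='01' (no match yet)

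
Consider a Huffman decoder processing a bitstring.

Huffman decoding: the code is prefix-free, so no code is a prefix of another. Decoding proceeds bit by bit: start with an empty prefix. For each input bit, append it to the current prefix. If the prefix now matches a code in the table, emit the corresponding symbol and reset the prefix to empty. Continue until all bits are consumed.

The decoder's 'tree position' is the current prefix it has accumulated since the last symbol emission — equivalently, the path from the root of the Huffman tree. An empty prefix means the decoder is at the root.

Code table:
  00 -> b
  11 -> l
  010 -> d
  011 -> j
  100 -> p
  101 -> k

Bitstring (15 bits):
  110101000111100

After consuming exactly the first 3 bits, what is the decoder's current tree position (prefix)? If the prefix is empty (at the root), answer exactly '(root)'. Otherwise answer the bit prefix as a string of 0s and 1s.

Answer: 0

Derivation:
Bit 0: prefix='1' (no match yet)
Bit 1: prefix='11' -> emit 'l', reset
Bit 2: prefix='0' (no match yet)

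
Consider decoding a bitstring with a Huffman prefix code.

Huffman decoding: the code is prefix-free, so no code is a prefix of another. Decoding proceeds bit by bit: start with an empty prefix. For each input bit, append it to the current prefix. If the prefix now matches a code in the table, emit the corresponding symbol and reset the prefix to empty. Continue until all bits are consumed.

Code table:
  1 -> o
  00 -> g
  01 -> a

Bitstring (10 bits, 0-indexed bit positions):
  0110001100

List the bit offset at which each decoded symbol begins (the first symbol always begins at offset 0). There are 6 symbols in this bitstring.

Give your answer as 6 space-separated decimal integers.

Bit 0: prefix='0' (no match yet)
Bit 1: prefix='01' -> emit 'a', reset
Bit 2: prefix='1' -> emit 'o', reset
Bit 3: prefix='0' (no match yet)
Bit 4: prefix='00' -> emit 'g', reset
Bit 5: prefix='0' (no match yet)
Bit 6: prefix='01' -> emit 'a', reset
Bit 7: prefix='1' -> emit 'o', reset
Bit 8: prefix='0' (no match yet)
Bit 9: prefix='00' -> emit 'g', reset

Answer: 0 2 3 5 7 8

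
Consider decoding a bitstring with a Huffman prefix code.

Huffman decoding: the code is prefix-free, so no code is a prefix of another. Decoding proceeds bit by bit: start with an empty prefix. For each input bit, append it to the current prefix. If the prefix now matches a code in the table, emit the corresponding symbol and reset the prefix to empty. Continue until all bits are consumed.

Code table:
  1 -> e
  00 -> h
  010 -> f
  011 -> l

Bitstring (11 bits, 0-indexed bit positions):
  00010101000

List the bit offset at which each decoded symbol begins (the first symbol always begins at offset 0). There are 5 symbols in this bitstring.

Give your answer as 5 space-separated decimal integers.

Answer: 0 2 5 6 9

Derivation:
Bit 0: prefix='0' (no match yet)
Bit 1: prefix='00' -> emit 'h', reset
Bit 2: prefix='0' (no match yet)
Bit 3: prefix='01' (no match yet)
Bit 4: prefix='010' -> emit 'f', reset
Bit 5: prefix='1' -> emit 'e', reset
Bit 6: prefix='0' (no match yet)
Bit 7: prefix='01' (no match yet)
Bit 8: prefix='010' -> emit 'f', reset
Bit 9: prefix='0' (no match yet)
Bit 10: prefix='00' -> emit 'h', reset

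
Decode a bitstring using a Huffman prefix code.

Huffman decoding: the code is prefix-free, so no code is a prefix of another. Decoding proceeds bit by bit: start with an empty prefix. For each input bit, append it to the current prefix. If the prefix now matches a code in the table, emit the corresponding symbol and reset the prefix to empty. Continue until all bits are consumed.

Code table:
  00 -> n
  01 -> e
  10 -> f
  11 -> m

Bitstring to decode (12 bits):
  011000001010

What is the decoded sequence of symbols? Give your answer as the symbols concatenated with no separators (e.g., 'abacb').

Answer: efnnff

Derivation:
Bit 0: prefix='0' (no match yet)
Bit 1: prefix='01' -> emit 'e', reset
Bit 2: prefix='1' (no match yet)
Bit 3: prefix='10' -> emit 'f', reset
Bit 4: prefix='0' (no match yet)
Bit 5: prefix='00' -> emit 'n', reset
Bit 6: prefix='0' (no match yet)
Bit 7: prefix='00' -> emit 'n', reset
Bit 8: prefix='1' (no match yet)
Bit 9: prefix='10' -> emit 'f', reset
Bit 10: prefix='1' (no match yet)
Bit 11: prefix='10' -> emit 'f', reset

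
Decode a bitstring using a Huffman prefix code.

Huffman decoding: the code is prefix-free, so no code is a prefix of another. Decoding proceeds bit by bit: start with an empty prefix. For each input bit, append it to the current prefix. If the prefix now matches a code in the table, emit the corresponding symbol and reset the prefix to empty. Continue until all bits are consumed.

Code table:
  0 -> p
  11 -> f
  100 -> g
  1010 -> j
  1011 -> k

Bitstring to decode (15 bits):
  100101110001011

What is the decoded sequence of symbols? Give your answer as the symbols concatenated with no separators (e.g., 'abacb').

Bit 0: prefix='1' (no match yet)
Bit 1: prefix='10' (no match yet)
Bit 2: prefix='100' -> emit 'g', reset
Bit 3: prefix='1' (no match yet)
Bit 4: prefix='10' (no match yet)
Bit 5: prefix='101' (no match yet)
Bit 6: prefix='1011' -> emit 'k', reset
Bit 7: prefix='1' (no match yet)
Bit 8: prefix='10' (no match yet)
Bit 9: prefix='100' -> emit 'g', reset
Bit 10: prefix='0' -> emit 'p', reset
Bit 11: prefix='1' (no match yet)
Bit 12: prefix='10' (no match yet)
Bit 13: prefix='101' (no match yet)
Bit 14: prefix='1011' -> emit 'k', reset

Answer: gkgpk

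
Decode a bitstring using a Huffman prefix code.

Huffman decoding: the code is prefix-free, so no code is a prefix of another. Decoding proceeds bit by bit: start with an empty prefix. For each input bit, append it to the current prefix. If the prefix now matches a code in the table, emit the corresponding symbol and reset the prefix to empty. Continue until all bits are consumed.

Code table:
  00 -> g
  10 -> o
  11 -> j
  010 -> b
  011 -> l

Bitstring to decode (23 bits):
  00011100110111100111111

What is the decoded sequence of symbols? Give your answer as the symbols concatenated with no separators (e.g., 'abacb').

Answer: glolljgjjj

Derivation:
Bit 0: prefix='0' (no match yet)
Bit 1: prefix='00' -> emit 'g', reset
Bit 2: prefix='0' (no match yet)
Bit 3: prefix='01' (no match yet)
Bit 4: prefix='011' -> emit 'l', reset
Bit 5: prefix='1' (no match yet)
Bit 6: prefix='10' -> emit 'o', reset
Bit 7: prefix='0' (no match yet)
Bit 8: prefix='01' (no match yet)
Bit 9: prefix='011' -> emit 'l', reset
Bit 10: prefix='0' (no match yet)
Bit 11: prefix='01' (no match yet)
Bit 12: prefix='011' -> emit 'l', reset
Bit 13: prefix='1' (no match yet)
Bit 14: prefix='11' -> emit 'j', reset
Bit 15: prefix='0' (no match yet)
Bit 16: prefix='00' -> emit 'g', reset
Bit 17: prefix='1' (no match yet)
Bit 18: prefix='11' -> emit 'j', reset
Bit 19: prefix='1' (no match yet)
Bit 20: prefix='11' -> emit 'j', reset
Bit 21: prefix='1' (no match yet)
Bit 22: prefix='11' -> emit 'j', reset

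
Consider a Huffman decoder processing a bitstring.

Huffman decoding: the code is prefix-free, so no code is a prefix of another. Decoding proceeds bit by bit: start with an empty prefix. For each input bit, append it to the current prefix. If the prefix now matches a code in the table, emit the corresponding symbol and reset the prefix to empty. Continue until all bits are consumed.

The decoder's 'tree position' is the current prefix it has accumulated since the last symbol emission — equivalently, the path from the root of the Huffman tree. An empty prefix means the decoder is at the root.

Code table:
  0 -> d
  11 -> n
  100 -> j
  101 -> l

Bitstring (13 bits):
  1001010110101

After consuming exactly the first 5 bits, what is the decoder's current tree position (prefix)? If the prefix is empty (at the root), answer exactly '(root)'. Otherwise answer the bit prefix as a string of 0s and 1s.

Bit 0: prefix='1' (no match yet)
Bit 1: prefix='10' (no match yet)
Bit 2: prefix='100' -> emit 'j', reset
Bit 3: prefix='1' (no match yet)
Bit 4: prefix='10' (no match yet)

Answer: 10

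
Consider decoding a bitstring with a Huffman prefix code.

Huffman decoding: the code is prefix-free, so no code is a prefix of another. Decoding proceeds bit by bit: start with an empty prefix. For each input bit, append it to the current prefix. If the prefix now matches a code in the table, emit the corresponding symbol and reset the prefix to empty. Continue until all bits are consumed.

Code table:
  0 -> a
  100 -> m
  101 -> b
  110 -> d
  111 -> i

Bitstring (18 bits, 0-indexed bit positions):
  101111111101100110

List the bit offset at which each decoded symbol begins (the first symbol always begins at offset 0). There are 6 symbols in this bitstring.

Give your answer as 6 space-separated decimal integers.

Bit 0: prefix='1' (no match yet)
Bit 1: prefix='10' (no match yet)
Bit 2: prefix='101' -> emit 'b', reset
Bit 3: prefix='1' (no match yet)
Bit 4: prefix='11' (no match yet)
Bit 5: prefix='111' -> emit 'i', reset
Bit 6: prefix='1' (no match yet)
Bit 7: prefix='11' (no match yet)
Bit 8: prefix='111' -> emit 'i', reset
Bit 9: prefix='1' (no match yet)
Bit 10: prefix='10' (no match yet)
Bit 11: prefix='101' -> emit 'b', reset
Bit 12: prefix='1' (no match yet)
Bit 13: prefix='10' (no match yet)
Bit 14: prefix='100' -> emit 'm', reset
Bit 15: prefix='1' (no match yet)
Bit 16: prefix='11' (no match yet)
Bit 17: prefix='110' -> emit 'd', reset

Answer: 0 3 6 9 12 15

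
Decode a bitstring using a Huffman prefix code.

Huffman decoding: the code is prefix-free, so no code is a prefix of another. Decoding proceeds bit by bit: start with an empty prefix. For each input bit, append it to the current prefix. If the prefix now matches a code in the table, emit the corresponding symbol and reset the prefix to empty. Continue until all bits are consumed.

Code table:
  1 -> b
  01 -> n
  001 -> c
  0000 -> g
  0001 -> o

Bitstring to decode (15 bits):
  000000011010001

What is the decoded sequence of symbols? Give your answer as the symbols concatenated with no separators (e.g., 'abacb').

Answer: gobno

Derivation:
Bit 0: prefix='0' (no match yet)
Bit 1: prefix='00' (no match yet)
Bit 2: prefix='000' (no match yet)
Bit 3: prefix='0000' -> emit 'g', reset
Bit 4: prefix='0' (no match yet)
Bit 5: prefix='00' (no match yet)
Bit 6: prefix='000' (no match yet)
Bit 7: prefix='0001' -> emit 'o', reset
Bit 8: prefix='1' -> emit 'b', reset
Bit 9: prefix='0' (no match yet)
Bit 10: prefix='01' -> emit 'n', reset
Bit 11: prefix='0' (no match yet)
Bit 12: prefix='00' (no match yet)
Bit 13: prefix='000' (no match yet)
Bit 14: prefix='0001' -> emit 'o', reset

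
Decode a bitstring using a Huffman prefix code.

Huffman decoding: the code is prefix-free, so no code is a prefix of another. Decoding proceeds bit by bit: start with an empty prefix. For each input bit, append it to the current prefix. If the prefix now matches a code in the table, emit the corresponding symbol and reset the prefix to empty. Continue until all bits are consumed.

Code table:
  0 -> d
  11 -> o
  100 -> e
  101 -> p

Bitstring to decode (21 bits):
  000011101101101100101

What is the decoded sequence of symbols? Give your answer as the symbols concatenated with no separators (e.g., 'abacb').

Answer: ddddopppep

Derivation:
Bit 0: prefix='0' -> emit 'd', reset
Bit 1: prefix='0' -> emit 'd', reset
Bit 2: prefix='0' -> emit 'd', reset
Bit 3: prefix='0' -> emit 'd', reset
Bit 4: prefix='1' (no match yet)
Bit 5: prefix='11' -> emit 'o', reset
Bit 6: prefix='1' (no match yet)
Bit 7: prefix='10' (no match yet)
Bit 8: prefix='101' -> emit 'p', reset
Bit 9: prefix='1' (no match yet)
Bit 10: prefix='10' (no match yet)
Bit 11: prefix='101' -> emit 'p', reset
Bit 12: prefix='1' (no match yet)
Bit 13: prefix='10' (no match yet)
Bit 14: prefix='101' -> emit 'p', reset
Bit 15: prefix='1' (no match yet)
Bit 16: prefix='10' (no match yet)
Bit 17: prefix='100' -> emit 'e', reset
Bit 18: prefix='1' (no match yet)
Bit 19: prefix='10' (no match yet)
Bit 20: prefix='101' -> emit 'p', reset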